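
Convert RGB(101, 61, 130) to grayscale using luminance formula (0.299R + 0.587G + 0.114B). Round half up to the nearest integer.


Gray = 0.299×R + 0.587×G + 0.114×B
Gray = 0.299×101 + 0.587×61 + 0.114×130
Gray = 30.199 + 35.807 + 14.820
Gray = 80.826 → round half up → 81
Gray = 81


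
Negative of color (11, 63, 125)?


Invert: (255-R, 255-G, 255-B)
R: 255-11 = 244
G: 255-63 = 192
B: 255-125 = 130
= RGB(244, 192, 130)


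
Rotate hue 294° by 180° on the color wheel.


New hue = (H + rotation) mod 360
New hue = (294 + 180) mod 360
= 474 mod 360
= 114°


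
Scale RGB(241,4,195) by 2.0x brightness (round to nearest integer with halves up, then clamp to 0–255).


Multiply each channel by 2.0, round half up, clamp to [0, 255]
R: 241×2.0 = 482 → clamp → 255
G: 4×2.0 = 8
B: 195×2.0 = 390 → clamp → 255
= RGB(255, 8, 255)


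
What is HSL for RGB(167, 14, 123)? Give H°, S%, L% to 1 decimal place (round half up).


Normalize: R'=167/255≈0.6549, G'=14/255≈0.0549, B'=123/255≈0.4824
Max=167/255, Min=14/255, Δ=Max-Min=153/255
L = (Max+Min)/2 = (167+14)/510 = 181/510 = 0.35490… → L = 35.5%
L ≤ 0.5 → S = Δ/(Max+Min) = 153/(167+14) = 153/181 = 0.84530… → S = 84.5%
(the 1/255 factors cancel in S and H, so raw channel differences can be used)
Max is R' → H = 60 × (((G-B)/Δ) mod 6) = 60 × (((14-123)/153) mod 6)
  (-109)/153 = -0.7124…; negative, so add 6 → 5.2875…
  H = 60 × 5.2875… = 317.254…° → H = 317.3°
= HSL(317.3°, 84.5%, 35.5%)


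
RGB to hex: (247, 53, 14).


R = 247 → F7 (hex)
G = 53 → 35 (hex)
B = 14 → 0E (hex)
Hex = #F7350E


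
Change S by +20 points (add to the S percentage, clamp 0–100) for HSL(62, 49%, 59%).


Original S = 49%
Adjustment = +20 percentage points
New S = 49 + (20) = 69
Clamp to [0, 100] → 69
= HSL(62°, 69%, 59%)


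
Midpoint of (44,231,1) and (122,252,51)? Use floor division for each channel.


Midpoint: each channel = ⌊(C₁+C₂)/2⌋
R: ⌊(44+122)/2⌋ = 83
G: ⌊(231+252)/2⌋ = 241
B: ⌊(1+51)/2⌋ = 26
= RGB(83, 241, 26)


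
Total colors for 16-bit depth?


Colors = 2^bits = 2^16
= 65,536 colors


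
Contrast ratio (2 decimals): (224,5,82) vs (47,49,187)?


Linearize each sRGB channel c=v/255: c/12.92 if c ≤ 0.04045 else ((c+0.055)/1.055)^2.4
L = 0.2126×R_lin + 0.7152×G_lin + 0.0722×B_lin
Color 1 (224,5,82):
  R=224: 224/255≈0.8784 > 0.04045 → ((0.8784+0.055)/1.055)^2.4 ≈ 0.74540
  G=5: 5/255≈0.0196 ≤ 0.04045 → 0.0196/12.92 ≈ 0.00152
  B=82: 82/255≈0.3216 > 0.04045 → ((0.3216+0.055)/1.055)^2.4 ≈ 0.08438
  L1 = 0.2126×0.74540 + 0.7152×0.00152 + 0.0722×0.08438 ≈ 0.16565
Color 2 (47,49,187):
  R=47: 47/255≈0.1843 > 0.04045 → ((0.1843+0.055)/1.055)^2.4 ≈ 0.02843
  G=49: 49/255≈0.1922 > 0.04045 → ((0.1922+0.055)/1.055)^2.4 ≈ 0.03071
  B=187: 187/255≈0.7333 > 0.04045 → ((0.7333+0.055)/1.055)^2.4 ≈ 0.49693
  L2 = 0.2126×0.02843 + 0.7152×0.03071 + 0.0722×0.49693 ≈ 0.06389
Lighter = 0.16565, Darker = 0.06389
Ratio = (L_lighter + 0.05) / (L_darker + 0.05)
Ratio = (0.16565 + 0.05) / (0.06389 + 0.05) = 0.21565 / 0.11389 ≈ 1.8935
Ratio ≈ 1.89:1


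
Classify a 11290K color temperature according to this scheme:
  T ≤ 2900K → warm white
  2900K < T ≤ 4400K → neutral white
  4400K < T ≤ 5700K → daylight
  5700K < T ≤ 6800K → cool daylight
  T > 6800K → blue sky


Temperature: 11290K
11290K > 6800K → blue sky
Classification: blue sky


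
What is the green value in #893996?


Color: #893996
R = 89 = 137
G = 39 = 57
B = 96 = 150
Green = 57


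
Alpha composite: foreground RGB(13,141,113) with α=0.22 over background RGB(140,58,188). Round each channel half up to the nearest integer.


C = α×F + (1-α)×B, with 1-α = 0.78
R: 0.22×13 + 0.78×140 = 2.86 + 109.20 = 112.06 → 112
G: 0.22×141 + 0.78×58 = 31.02 + 45.24 = 76.26 → 76
B: 0.22×113 + 0.78×188 = 24.86 + 146.64 = 171.50 → 172
= RGB(112, 76, 172)


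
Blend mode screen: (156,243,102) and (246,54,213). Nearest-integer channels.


Screen: C = 255 - (255-A)×(255-B)/255, rounded to nearest integer
R: 255 - (255-156)×(255-246)/255 = 255 - 891/255 ≈ 255 - 3.494 = 251.506 → 252
G: 255 - (255-243)×(255-54)/255 = 255 - 2412/255 ≈ 255 - 9.459 = 245.541 → 246
B: 255 - (255-102)×(255-213)/255 = 255 - 6426/255 ≈ 255 - 25.200 = 229.800 → 230
= RGB(252, 246, 230)


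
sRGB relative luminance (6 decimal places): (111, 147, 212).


Linearize each channel (sRGB transfer function): c = v/255; c_lin = c/12.92 if c ≤ 0.04045, else ((c+0.055)/1.055)^2.4
  R: 111/255 ≈ 0.435294 > 0.04045 → ((0.435294+0.055)/1.055)^2.4 ≈ 0.158961
  G: 147/255 ≈ 0.576471 > 0.04045 → ((0.576471+0.055)/1.055)^2.4 ≈ 0.291771
  B: 212/255 ≈ 0.831373 > 0.04045 → ((0.831373+0.055)/1.055)^2.4 ≈ 0.658375
R_lin = 0.158961, G_lin = 0.291771, B_lin = 0.658375
L = 0.2126×R + 0.7152×G + 0.0722×B
L = 0.2126×0.158961 + 0.7152×0.291771 + 0.0722×0.658375
L ≈ 0.290004


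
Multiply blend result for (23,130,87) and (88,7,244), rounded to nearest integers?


Multiply: C = A×B/255, rounded to nearest integer
R: 23×88/255 = 2024/255 ≈ 7.937 → 8
G: 130×7/255 = 910/255 ≈ 3.569 → 4
B: 87×244/255 = 21228/255 ≈ 83.247 → 83
= RGB(8, 4, 83)


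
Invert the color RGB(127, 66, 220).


Invert: (255-R, 255-G, 255-B)
R: 255-127 = 128
G: 255-66 = 189
B: 255-220 = 35
= RGB(128, 189, 35)


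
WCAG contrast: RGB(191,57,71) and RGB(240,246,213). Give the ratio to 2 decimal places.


Linearize each sRGB channel c=v/255: c/12.92 if c ≤ 0.04045 else ((c+0.055)/1.055)^2.4
L = 0.2126×R_lin + 0.7152×G_lin + 0.0722×B_lin
Color 1 (191,57,71):
  R=191: 191/255≈0.7490 > 0.04045 → ((0.7490+0.055)/1.055)^2.4 ≈ 0.52100
  G=57: 57/255≈0.2235 > 0.04045 → ((0.2235+0.055)/1.055)^2.4 ≈ 0.04092
  B=71: 71/255≈0.2784 > 0.04045 → ((0.2784+0.055)/1.055)^2.4 ≈ 0.06301
  L1 = 0.2126×0.52100 + 0.7152×0.04092 + 0.0722×0.06301 ≈ 0.14458
Color 2 (240,246,213):
  R=240: 240/255≈0.9412 > 0.04045 → ((0.9412+0.055)/1.055)^2.4 ≈ 0.87137
  G=246: 246/255≈0.9647 > 0.04045 → ((0.9647+0.055)/1.055)^2.4 ≈ 0.92158
  B=213: 213/255≈0.8353 > 0.04045 → ((0.8353+0.055)/1.055)^2.4 ≈ 0.66539
  L2 = 0.2126×0.87137 + 0.7152×0.92158 + 0.0722×0.66539 ≈ 0.89241
Lighter = 0.89241, Darker = 0.14458
Ratio = (L_lighter + 0.05) / (L_darker + 0.05)
Ratio = (0.89241 + 0.05) / (0.14458 + 0.05) = 0.94241 / 0.19458 ≈ 4.8434
Ratio ≈ 4.84:1


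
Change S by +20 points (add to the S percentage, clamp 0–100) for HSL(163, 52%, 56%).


Original S = 52%
Adjustment = +20 percentage points
New S = 52 + (20) = 72
Clamp to [0, 100] → 72
= HSL(163°, 72%, 56%)


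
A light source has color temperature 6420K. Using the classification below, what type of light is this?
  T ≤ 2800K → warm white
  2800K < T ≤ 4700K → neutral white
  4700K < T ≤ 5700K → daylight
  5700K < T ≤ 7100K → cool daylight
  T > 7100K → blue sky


Temperature: 6420K
5700K < 6420K ≤ 7100K → cool daylight
Classification: cool daylight


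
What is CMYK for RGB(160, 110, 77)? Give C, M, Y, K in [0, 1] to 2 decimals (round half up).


R'=160/255≈0.6275, G'=110/255≈0.4314, B'=77/255≈0.3020
K = 1 - max(R',G',B') = 1 - 160/255 = 95/255 = 0.37254… → 0.37
(1-R'-K)/(1-K) simplifies to (max-R)/max with max = 160:
C = (160-160)/160 = 0/160 = 0 → 0.00
M = (160-110)/160 = 50/160 = 0.3125 → 0.31
Y = (160-77)/160 = 83/160 = 0.51875 → 0.52
= CMYK(0.00, 0.31, 0.52, 0.37)


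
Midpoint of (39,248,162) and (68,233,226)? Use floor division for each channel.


Midpoint: each channel = ⌊(C₁+C₂)/2⌋
R: ⌊(39+68)/2⌋ = 53
G: ⌊(248+233)/2⌋ = 240
B: ⌊(162+226)/2⌋ = 194
= RGB(53, 240, 194)


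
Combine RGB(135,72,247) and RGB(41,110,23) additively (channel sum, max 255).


Additive: each channel = min(255, C₁+C₂)
R: 135+41 = 176 → 176
G: 72+110 = 182 → 182
B: 247+23 = 270 → 255
= RGB(176, 182, 255)


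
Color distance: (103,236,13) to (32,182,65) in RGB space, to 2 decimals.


d = √[(R₁-R₂)² + (G₁-G₂)² + (B₁-B₂)²]
d = √[(103-32)² + (236-182)² + (13-65)²]
d = √[5041 + 2916 + 2704]
d = √10661
d ≈ 103.25


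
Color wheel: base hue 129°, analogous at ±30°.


Base hue: 129°
Left analog: (129 - 30) mod 360 = 99°
Right analog: (129 + 30) mod 360 = 159°
Analogous hues = 99° and 159°


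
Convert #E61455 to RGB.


E6 → 230 (R)
14 → 20 (G)
55 → 85 (B)
= RGB(230, 20, 85)


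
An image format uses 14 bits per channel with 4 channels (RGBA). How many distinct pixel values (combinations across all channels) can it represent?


Total bits = 14 bits/channel × 4 channels = 56 bits
Distinct pixel values = 2^56
= 72,057,594,037,927,936 pixel values


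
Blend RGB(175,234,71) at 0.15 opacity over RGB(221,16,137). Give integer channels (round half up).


C = α×F + (1-α)×B, with 1-α = 0.85
R: 0.15×175 + 0.85×221 = 26.25 + 187.85 = 214.10 → 214
G: 0.15×234 + 0.85×16 = 35.10 + 13.60 = 48.70 → 49
B: 0.15×71 + 0.85×137 = 10.65 + 116.45 = 127.10 → 127
= RGB(214, 49, 127)


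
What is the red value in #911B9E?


Color: #911B9E
R = 91 = 145
G = 1B = 27
B = 9E = 158
Red = 145


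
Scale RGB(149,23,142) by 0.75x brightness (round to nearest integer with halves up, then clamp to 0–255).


Multiply each channel by 0.75, round half up, clamp to [0, 255]
R: 149×0.75 = 111.75 → round → 112
G: 23×0.75 = 17.25 → round → 17
B: 142×0.75 = 106.5 → round → 107
= RGB(112, 17, 107)


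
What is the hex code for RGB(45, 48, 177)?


R = 45 → 2D (hex)
G = 48 → 30 (hex)
B = 177 → B1 (hex)
Hex = #2D30B1


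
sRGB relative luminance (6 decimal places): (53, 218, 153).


Linearize each channel (sRGB transfer function): c = v/255; c_lin = c/12.92 if c ≤ 0.04045, else ((c+0.055)/1.055)^2.4
  R: 53/255 ≈ 0.207843 > 0.04045 → ((0.207843+0.055)/1.055)^2.4 ≈ 0.035601
  G: 218/255 ≈ 0.854902 > 0.04045 → ((0.854902+0.055)/1.055)^2.4 ≈ 0.701102
  B: 153/255 ≈ 0.600000 > 0.04045 → ((0.600000+0.055)/1.055)^2.4 ≈ 0.318547
R_lin = 0.035601, G_lin = 0.701102, B_lin = 0.318547
L = 0.2126×R + 0.7152×G + 0.0722×B
L = 0.2126×0.035601 + 0.7152×0.701102 + 0.0722×0.318547
L ≈ 0.531996


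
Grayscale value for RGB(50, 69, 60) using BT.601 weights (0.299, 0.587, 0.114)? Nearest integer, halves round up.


Gray = 0.299×R + 0.587×G + 0.114×B
Gray = 0.299×50 + 0.587×69 + 0.114×60
Gray = 14.950 + 40.503 + 6.840
Gray = 62.293 → round half up → 62
Gray = 62


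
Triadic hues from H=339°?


Triadic: equally spaced at 120° intervals
H1 = 339°
H2 = (339 + 120) mod 360 = 99°
H3 = (339 + 240) mod 360 = 219°
Triadic = 339°, 99°, 219°


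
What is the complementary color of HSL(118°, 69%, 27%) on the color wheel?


Complement = opposite side of color wheel = hue + 180°
H' = (118 + 180) mod 360 = 298°
S and L unchanged.
= HSL(298°, 69%, 27%)


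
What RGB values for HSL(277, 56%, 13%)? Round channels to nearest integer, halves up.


H=277°, S=0.56, L=0.13
C = (1-|2L-1|)×S = (1-|-0.74|)×0.56 = 0.1456
H' = H/60 = 277/60 ≈ 4.6167; X = C×(1-|H' mod 2 - 1|) ≈ 0.0898
m = L - C/2 = 0.13 - 0.0728 = 0.0572
Sector ⌊H'⌋ = 4 → (R',G',B') = (≈0.0898, 0.0, 0.1456)
RGB = ((R'+m)×255, (G'+m)×255, (B'+m)×255) = (37.4816, 14.586, 51.714)
Round half up → RGB(37, 15, 52)


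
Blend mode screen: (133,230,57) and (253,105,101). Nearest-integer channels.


Screen: C = 255 - (255-A)×(255-B)/255, rounded to nearest integer
R: 255 - (255-133)×(255-253)/255 = 255 - 244/255 ≈ 255 - 0.957 = 254.043 → 254
G: 255 - (255-230)×(255-105)/255 = 255 - 3750/255 ≈ 255 - 14.706 = 240.294 → 240
B: 255 - (255-57)×(255-101)/255 = 255 - 30492/255 ≈ 255 - 119.576 = 135.424 → 135
= RGB(254, 240, 135)


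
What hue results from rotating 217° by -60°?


New hue = (H + rotation) mod 360
New hue = (217 -60) mod 360
= 157 mod 360
= 157°


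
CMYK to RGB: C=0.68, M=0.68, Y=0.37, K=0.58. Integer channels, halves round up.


R = 255 × (1-C) × (1-K) = 255 × 0.32 × 0.42 = 34.272 → 34
G = 255 × (1-M) × (1-K) = 255 × 0.32 × 0.42 = 34.272 → 34
B = 255 × (1-Y) × (1-K) = 255 × 0.63 × 0.42 = 67.473 → 67
= RGB(34, 34, 67)


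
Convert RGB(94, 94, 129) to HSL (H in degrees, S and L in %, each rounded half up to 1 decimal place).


Normalize: R'=94/255≈0.3686, G'=94/255≈0.3686, B'=129/255≈0.5059
Max=129/255, Min=94/255, Δ=Max-Min=35/255
L = (Max+Min)/2 = (129+94)/510 = 223/510 = 0.43725… → L = 43.7%
L ≤ 0.5 → S = Δ/(Max+Min) = 35/(129+94) = 35/223 = 0.15695… → S = 15.7%
(the 1/255 factors cancel in S and H, so raw channel differences can be used)
Max is B' → H = 60 × ((R-G)/Δ + 4) = 60 × ((94-94)/35 + 4)
  0/35 + 4 = 0 + 4 = 4
  H = 60 × 4 = 240° → H = 240.0°
= HSL(240.0°, 15.7%, 43.7%)


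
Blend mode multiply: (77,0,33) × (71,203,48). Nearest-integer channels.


Multiply: C = A×B/255, rounded to nearest integer
R: 77×71/255 = 5467/255 ≈ 21.439 → 21
G: 0×203/255 = 0/255 ≈ 0.000 → 0
B: 33×48/255 = 1584/255 ≈ 6.212 → 6
= RGB(21, 0, 6)


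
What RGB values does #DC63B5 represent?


DC → 220 (R)
63 → 99 (G)
B5 → 181 (B)
= RGB(220, 99, 181)


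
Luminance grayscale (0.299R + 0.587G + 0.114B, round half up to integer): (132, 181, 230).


Gray = 0.299×R + 0.587×G + 0.114×B
Gray = 0.299×132 + 0.587×181 + 0.114×230
Gray = 39.468 + 106.247 + 26.220
Gray = 171.935 → round half up → 172
Gray = 172


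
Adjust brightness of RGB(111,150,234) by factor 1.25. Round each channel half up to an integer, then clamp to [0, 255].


Multiply each channel by 1.25, round half up, clamp to [0, 255]
R: 111×1.25 = 138.75 → round → 139
G: 150×1.25 = 187.5 → round → 188
B: 234×1.25 = 292.5 → round → 293 → clamp → 255
= RGB(139, 188, 255)


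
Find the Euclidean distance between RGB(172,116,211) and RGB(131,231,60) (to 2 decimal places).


d = √[(R₁-R₂)² + (G₁-G₂)² + (B₁-B₂)²]
d = √[(172-131)² + (116-231)² + (211-60)²]
d = √[1681 + 13225 + 22801]
d = √37707
d ≈ 194.18


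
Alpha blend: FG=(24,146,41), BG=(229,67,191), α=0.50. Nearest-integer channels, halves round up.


C = α×F + (1-α)×B, with 1-α = 0.50
R: 0.50×24 + 0.50×229 = 12.00 + 114.50 = 126.50 → 127
G: 0.50×146 + 0.50×67 = 73.00 + 33.50 = 106.50 → 107
B: 0.50×41 + 0.50×191 = 20.50 + 95.50 = 116.00 → 116
= RGB(127, 107, 116)


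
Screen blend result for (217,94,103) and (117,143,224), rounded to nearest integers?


Screen: C = 255 - (255-A)×(255-B)/255, rounded to nearest integer
R: 255 - (255-217)×(255-117)/255 = 255 - 5244/255 ≈ 255 - 20.565 = 234.435 → 234
G: 255 - (255-94)×(255-143)/255 = 255 - 18032/255 ≈ 255 - 70.714 = 184.286 → 184
B: 255 - (255-103)×(255-224)/255 = 255 - 4712/255 ≈ 255 - 18.478 = 236.522 → 237
= RGB(234, 184, 237)


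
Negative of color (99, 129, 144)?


Invert: (255-R, 255-G, 255-B)
R: 255-99 = 156
G: 255-129 = 126
B: 255-144 = 111
= RGB(156, 126, 111)


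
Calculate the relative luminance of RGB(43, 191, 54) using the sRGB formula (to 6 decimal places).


Linearize each channel (sRGB transfer function): c = v/255; c_lin = c/12.92 if c ≤ 0.04045, else ((c+0.055)/1.055)^2.4
  R: 43/255 ≈ 0.168627 > 0.04045 → ((0.168627+0.055)/1.055)^2.4 ≈ 0.024158
  G: 191/255 ≈ 0.749020 > 0.04045 → ((0.749020+0.055)/1.055)^2.4 ≈ 0.520996
  B: 54/255 ≈ 0.211765 > 0.04045 → ((0.211765+0.055)/1.055)^2.4 ≈ 0.036889
R_lin = 0.024158, G_lin = 0.520996, B_lin = 0.036889
L = 0.2126×R + 0.7152×G + 0.0722×B
L = 0.2126×0.024158 + 0.7152×0.520996 + 0.0722×0.036889
L ≈ 0.380415


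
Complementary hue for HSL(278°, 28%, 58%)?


Complement = opposite side of color wheel = hue + 180°
H' = (278 + 180) mod 360 = 98°
S and L unchanged.
= HSL(98°, 28%, 58%)


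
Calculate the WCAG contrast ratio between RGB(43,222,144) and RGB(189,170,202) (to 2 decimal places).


Linearize each sRGB channel c=v/255: c/12.92 if c ≤ 0.04045 else ((c+0.055)/1.055)^2.4
L = 0.2126×R_lin + 0.7152×G_lin + 0.0722×B_lin
Color 1 (43,222,144):
  R=43: 43/255≈0.1686 > 0.04045 → ((0.1686+0.055)/1.055)^2.4 ≈ 0.02416
  G=222: 222/255≈0.8706 > 0.04045 → ((0.8706+0.055)/1.055)^2.4 ≈ 0.73046
  B=144: 144/255≈0.5647 > 0.04045 → ((0.5647+0.055)/1.055)^2.4 ≈ 0.27889
  L1 = 0.2126×0.02416 + 0.7152×0.73046 + 0.0722×0.27889 ≈ 0.54770
Color 2 (189,170,202):
  R=189: 189/255≈0.7412 > 0.04045 → ((0.7412+0.055)/1.055)^2.4 ≈ 0.50888
  G=170: 170/255≈0.6667 > 0.04045 → ((0.6667+0.055)/1.055)^2.4 ≈ 0.40198
  B=202: 202/255≈0.7922 > 0.04045 → ((0.7922+0.055)/1.055)^2.4 ≈ 0.59062
  L2 = 0.2126×0.50888 + 0.7152×0.40198 + 0.0722×0.59062 ≈ 0.43833
Lighter = 0.54770, Darker = 0.43833
Ratio = (L_lighter + 0.05) / (L_darker + 0.05)
Ratio = (0.54770 + 0.05) / (0.43833 + 0.05) = 0.59770 / 0.48833 ≈ 1.2240
Ratio ≈ 1.22:1


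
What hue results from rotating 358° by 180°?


New hue = (H + rotation) mod 360
New hue = (358 + 180) mod 360
= 538 mod 360
= 178°


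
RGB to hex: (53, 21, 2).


R = 53 → 35 (hex)
G = 21 → 15 (hex)
B = 2 → 02 (hex)
Hex = #351502


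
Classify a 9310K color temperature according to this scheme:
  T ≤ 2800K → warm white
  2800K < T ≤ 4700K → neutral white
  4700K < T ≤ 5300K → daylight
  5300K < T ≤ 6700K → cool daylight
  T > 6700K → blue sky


Temperature: 9310K
9310K > 6700K → blue sky
Classification: blue sky


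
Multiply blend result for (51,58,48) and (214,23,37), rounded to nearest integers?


Multiply: C = A×B/255, rounded to nearest integer
R: 51×214/255 = 10914/255 ≈ 42.800 → 43
G: 58×23/255 = 1334/255 ≈ 5.231 → 5
B: 48×37/255 = 1776/255 ≈ 6.965 → 7
= RGB(43, 5, 7)


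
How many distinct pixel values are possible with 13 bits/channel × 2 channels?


Total bits = 13 bits/channel × 2 channels = 26 bits
Distinct pixel values = 2^26
= 67,108,864 pixel values


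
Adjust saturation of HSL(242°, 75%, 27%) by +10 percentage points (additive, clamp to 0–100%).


Original S = 75%
Adjustment = +10 percentage points
New S = 75 + (10) = 85
Clamp to [0, 100] → 85
= HSL(242°, 85%, 27%)


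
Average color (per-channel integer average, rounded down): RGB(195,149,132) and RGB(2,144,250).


Midpoint: each channel = ⌊(C₁+C₂)/2⌋
R: ⌊(195+2)/2⌋ = 98
G: ⌊(149+144)/2⌋ = 146
B: ⌊(132+250)/2⌋ = 191
= RGB(98, 146, 191)


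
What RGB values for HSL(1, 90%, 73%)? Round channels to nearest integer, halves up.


H=1°, S=0.90, L=0.73
C = (1-|2L-1|)×S = (1-|0.46|)×0.90 = 0.486
H' = H/60 = 1/60 ≈ 0.0167; X = C×(1-|H' mod 2 - 1|) = 0.0081
m = L - C/2 = 0.73 - 0.243 = 0.487
Sector ⌊H'⌋ = 0 → (R',G',B') = (0.486, 0.0081, 0.0)
RGB = ((R'+m)×255, (G'+m)×255, (B'+m)×255) = (248.115, 126.2505, 124.185)
Round half up → RGB(248, 126, 124)


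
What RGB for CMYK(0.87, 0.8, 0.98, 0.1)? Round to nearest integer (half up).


R = 255 × (1-C) × (1-K) = 255 × 0.13 × 0.90 = 29.835 → 30
G = 255 × (1-M) × (1-K) = 255 × 0.20 × 0.90 = 45.9 → 46
B = 255 × (1-Y) × (1-K) = 255 × 0.02 × 0.90 = 4.59 → 5
= RGB(30, 46, 5)


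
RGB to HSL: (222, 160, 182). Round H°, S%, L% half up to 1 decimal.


Normalize: R'=222/255≈0.8706, G'=160/255≈0.6275, B'=182/255≈0.7137
Max=222/255, Min=160/255, Δ=Max-Min=62/255
L = (Max+Min)/2 = (222+160)/510 = 382/510 = 0.74901… → L = 74.9%
L > 0.5 → S = Δ/(2-Max-Min) = 62/(510-222-160) = 62/128 = 0.48437… → S = 48.4%
(the 1/255 factors cancel in S and H, so raw channel differences can be used)
Max is R' → H = 60 × (((G-B)/Δ) mod 6) = 60 × (((160-182)/62) mod 6)
  (-22)/62 = -0.3548…; negative, so add 6 → 5.6451…
  H = 60 × 5.6451… = 338.709…° → H = 338.7°
= HSL(338.7°, 48.4%, 74.9%)


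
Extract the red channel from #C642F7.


Color: #C642F7
R = C6 = 198
G = 42 = 66
B = F7 = 247
Red = 198


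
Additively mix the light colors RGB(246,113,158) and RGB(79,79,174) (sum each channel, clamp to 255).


Additive: each channel = min(255, C₁+C₂)
R: 246+79 = 325 → 255
G: 113+79 = 192 → 192
B: 158+174 = 332 → 255
= RGB(255, 192, 255)


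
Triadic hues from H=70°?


Triadic: equally spaced at 120° intervals
H1 = 70°
H2 = (70 + 120) mod 360 = 190°
H3 = (70 + 240) mod 360 = 310°
Triadic = 70°, 190°, 310°


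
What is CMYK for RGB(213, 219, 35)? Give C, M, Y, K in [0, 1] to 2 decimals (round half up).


R'=213/255≈0.8353, G'=219/255≈0.8588, B'=35/255≈0.1373
K = 1 - max(R',G',B') = 1 - 219/255 = 36/255 = 0.14117… → 0.14
(1-R'-K)/(1-K) simplifies to (max-R)/max with max = 219:
C = (219-213)/219 = 6/219 = 0.02739… → 0.03
M = (219-219)/219 = 0/219 = 0 → 0.00
Y = (219-35)/219 = 184/219 = 0.84018… → 0.84
= CMYK(0.03, 0.00, 0.84, 0.14)


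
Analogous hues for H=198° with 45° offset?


Base hue: 198°
Left analog: (198 - 45) mod 360 = 153°
Right analog: (198 + 45) mod 360 = 243°
Analogous hues = 153° and 243°


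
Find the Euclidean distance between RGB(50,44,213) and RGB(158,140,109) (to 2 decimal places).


d = √[(R₁-R₂)² + (G₁-G₂)² + (B₁-B₂)²]
d = √[(50-158)² + (44-140)² + (213-109)²]
d = √[11664 + 9216 + 10816]
d = √31696
d ≈ 178.03


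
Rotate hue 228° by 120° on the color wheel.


New hue = (H + rotation) mod 360
New hue = (228 + 120) mod 360
= 348 mod 360
= 348°


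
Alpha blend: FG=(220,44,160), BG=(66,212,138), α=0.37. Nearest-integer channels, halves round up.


C = α×F + (1-α)×B, with 1-α = 0.63
R: 0.37×220 + 0.63×66 = 81.40 + 41.58 = 122.98 → 123
G: 0.37×44 + 0.63×212 = 16.28 + 133.56 = 149.84 → 150
B: 0.37×160 + 0.63×138 = 59.20 + 86.94 = 146.14 → 146
= RGB(123, 150, 146)


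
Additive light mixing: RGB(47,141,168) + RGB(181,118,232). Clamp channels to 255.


Additive: each channel = min(255, C₁+C₂)
R: 47+181 = 228 → 228
G: 141+118 = 259 → 255
B: 168+232 = 400 → 255
= RGB(228, 255, 255)


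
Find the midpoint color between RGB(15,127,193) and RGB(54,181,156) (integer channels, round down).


Midpoint: each channel = ⌊(C₁+C₂)/2⌋
R: ⌊(15+54)/2⌋ = 34
G: ⌊(127+181)/2⌋ = 154
B: ⌊(193+156)/2⌋ = 174
= RGB(34, 154, 174)


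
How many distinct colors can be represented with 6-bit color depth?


Colors = 2^bits = 2^6
= 64 colors


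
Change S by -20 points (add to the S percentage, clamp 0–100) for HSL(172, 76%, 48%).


Original S = 76%
Adjustment = -20 percentage points
New S = 76 + (-20) = 56
Clamp to [0, 100] → 56
= HSL(172°, 56%, 48%)


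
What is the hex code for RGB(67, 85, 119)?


R = 67 → 43 (hex)
G = 85 → 55 (hex)
B = 119 → 77 (hex)
Hex = #435577


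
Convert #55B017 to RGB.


55 → 85 (R)
B0 → 176 (G)
17 → 23 (B)
= RGB(85, 176, 23)


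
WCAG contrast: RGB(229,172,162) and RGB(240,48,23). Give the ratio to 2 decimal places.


Linearize each sRGB channel c=v/255: c/12.92 if c ≤ 0.04045 else ((c+0.055)/1.055)^2.4
L = 0.2126×R_lin + 0.7152×G_lin + 0.0722×B_lin
Color 1 (229,172,162):
  R=229: 229/255≈0.8980 > 0.04045 → ((0.8980+0.055)/1.055)^2.4 ≈ 0.78354
  G=172: 172/255≈0.6745 > 0.04045 → ((0.6745+0.055)/1.055)^2.4 ≈ 0.41254
  B=162: 162/255≈0.6353 > 0.04045 → ((0.6353+0.055)/1.055)^2.4 ≈ 0.36131
  L1 = 0.2126×0.78354 + 0.7152×0.41254 + 0.0722×0.36131 ≈ 0.48772
Color 2 (240,48,23):
  R=240: 240/255≈0.9412 > 0.04045 → ((0.9412+0.055)/1.055)^2.4 ≈ 0.87137
  G=48: 48/255≈0.1882 > 0.04045 → ((0.1882+0.055)/1.055)^2.4 ≈ 0.02956
  B=23: 23/255≈0.0902 > 0.04045 → ((0.0902+0.055)/1.055)^2.4 ≈ 0.00857
  L2 = 0.2126×0.87137 + 0.7152×0.02956 + 0.0722×0.00857 ≈ 0.20701
Lighter = 0.48772, Darker = 0.20701
Ratio = (L_lighter + 0.05) / (L_darker + 0.05)
Ratio = (0.48772 + 0.05) / (0.20701 + 0.05) = 0.53772 / 0.25701 ≈ 2.0922
Ratio ≈ 2.09:1


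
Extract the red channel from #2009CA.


Color: #2009CA
R = 20 = 32
G = 09 = 9
B = CA = 202
Red = 32


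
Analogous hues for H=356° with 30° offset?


Base hue: 356°
Left analog: (356 - 30) mod 360 = 326°
Right analog: (356 + 30) mod 360 = 26°
Analogous hues = 326° and 26°


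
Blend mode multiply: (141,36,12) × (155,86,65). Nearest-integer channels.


Multiply: C = A×B/255, rounded to nearest integer
R: 141×155/255 = 21855/255 ≈ 85.706 → 86
G: 36×86/255 = 3096/255 ≈ 12.141 → 12
B: 12×65/255 = 780/255 ≈ 3.059 → 3
= RGB(86, 12, 3)


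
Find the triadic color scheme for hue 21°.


Triadic: equally spaced at 120° intervals
H1 = 21°
H2 = (21 + 120) mod 360 = 141°
H3 = (21 + 240) mod 360 = 261°
Triadic = 21°, 141°, 261°


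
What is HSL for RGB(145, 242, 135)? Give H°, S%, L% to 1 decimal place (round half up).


Normalize: R'=145/255≈0.5686, G'=242/255≈0.9490, B'=135/255≈0.5294
Max=242/255, Min=135/255, Δ=Max-Min=107/255
L = (Max+Min)/2 = (242+135)/510 = 377/510 = 0.73921… → L = 73.9%
L > 0.5 → S = Δ/(2-Max-Min) = 107/(510-242-135) = 107/133 = 0.80451… → S = 80.5%
(the 1/255 factors cancel in S and H, so raw channel differences can be used)
Max is G' → H = 60 × ((B-R)/Δ + 2) = 60 × ((135-145)/107 + 2)
  -10/107 + 2 = -0.0934… + 2 = 1.9065…
  H = 60 × 1.9065… = 114.392…° → H = 114.4°
= HSL(114.4°, 80.5%, 73.9%)


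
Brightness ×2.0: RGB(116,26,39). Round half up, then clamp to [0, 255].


Multiply each channel by 2.0, round half up, clamp to [0, 255]
R: 116×2.0 = 232
G: 26×2.0 = 52
B: 39×2.0 = 78
= RGB(232, 52, 78)


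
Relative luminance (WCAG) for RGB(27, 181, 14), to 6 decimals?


Linearize each channel (sRGB transfer function): c = v/255; c_lin = c/12.92 if c ≤ 0.04045, else ((c+0.055)/1.055)^2.4
  R: 27/255 ≈ 0.105882 > 0.04045 → ((0.105882+0.055)/1.055)^2.4 ≈ 0.010960
  G: 181/255 ≈ 0.709804 > 0.04045 → ((0.709804+0.055)/1.055)^2.4 ≈ 0.462077
  B: 14/255 ≈ 0.054902 > 0.04045 → ((0.054902+0.055)/1.055)^2.4 ≈ 0.004391
R_lin = 0.010960, G_lin = 0.462077, B_lin = 0.004391
L = 0.2126×R + 0.7152×G + 0.0722×B
L = 0.2126×0.010960 + 0.7152×0.462077 + 0.0722×0.004391
L ≈ 0.333125


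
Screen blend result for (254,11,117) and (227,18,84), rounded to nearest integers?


Screen: C = 255 - (255-A)×(255-B)/255, rounded to nearest integer
R: 255 - (255-254)×(255-227)/255 = 255 - 28/255 ≈ 255 - 0.110 = 254.890 → 255
G: 255 - (255-11)×(255-18)/255 = 255 - 57828/255 ≈ 255 - 226.776 = 28.224 → 28
B: 255 - (255-117)×(255-84)/255 = 255 - 23598/255 ≈ 255 - 92.541 = 162.459 → 162
= RGB(255, 28, 162)


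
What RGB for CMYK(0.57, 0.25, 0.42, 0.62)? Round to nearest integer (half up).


R = 255 × (1-C) × (1-K) = 255 × 0.43 × 0.38 = 41.667 → 42
G = 255 × (1-M) × (1-K) = 255 × 0.75 × 0.38 = 72.675 → 73
B = 255 × (1-Y) × (1-K) = 255 × 0.58 × 0.38 = 56.202 → 56
= RGB(42, 73, 56)


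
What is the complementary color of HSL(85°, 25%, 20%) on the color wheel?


Complement = opposite side of color wheel = hue + 180°
H' = (85 + 180) mod 360 = 265°
S and L unchanged.
= HSL(265°, 25%, 20%)


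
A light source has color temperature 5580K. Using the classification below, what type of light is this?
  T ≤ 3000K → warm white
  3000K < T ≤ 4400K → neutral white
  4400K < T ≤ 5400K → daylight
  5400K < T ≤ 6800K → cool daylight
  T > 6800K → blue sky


Temperature: 5580K
5400K < 5580K ≤ 6800K → cool daylight
Classification: cool daylight


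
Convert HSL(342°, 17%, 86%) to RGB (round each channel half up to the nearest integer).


H=342°, S=0.17, L=0.86
C = (1-|2L-1|)×S = (1-|0.72|)×0.17 = 0.0476
H' = H/60 = 342/60 ≈ 5.7000; X = C×(1-|H' mod 2 - 1|) = 0.01428
m = L - C/2 = 0.86 - 0.0238 = 0.8362
Sector ⌊H'⌋ = 5 → (R',G',B') = (0.0476, 0.0, 0.01428)
RGB = ((R'+m)×255, (G'+m)×255, (B'+m)×255) = (225.369, 213.231, 216.8724)
Round half up → RGB(225, 213, 217)


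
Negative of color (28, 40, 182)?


Invert: (255-R, 255-G, 255-B)
R: 255-28 = 227
G: 255-40 = 215
B: 255-182 = 73
= RGB(227, 215, 73)


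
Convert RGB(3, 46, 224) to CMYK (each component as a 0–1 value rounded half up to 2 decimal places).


R'=3/255≈0.0118, G'=46/255≈0.1804, B'=224/255≈0.8784
K = 1 - max(R',G',B') = 1 - 224/255 = 31/255 = 0.12156… → 0.12
(1-R'-K)/(1-K) simplifies to (max-R)/max with max = 224:
C = (224-3)/224 = 221/224 = 0.98660… → 0.99
M = (224-46)/224 = 178/224 = 0.79464… → 0.79
Y = (224-224)/224 = 0/224 = 0 → 0.00
= CMYK(0.99, 0.79, 0.00, 0.12)


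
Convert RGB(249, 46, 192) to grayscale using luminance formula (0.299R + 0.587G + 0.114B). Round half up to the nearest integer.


Gray = 0.299×R + 0.587×G + 0.114×B
Gray = 0.299×249 + 0.587×46 + 0.114×192
Gray = 74.451 + 27.002 + 21.888
Gray = 123.341 → round half up → 123
Gray = 123


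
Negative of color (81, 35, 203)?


Invert: (255-R, 255-G, 255-B)
R: 255-81 = 174
G: 255-35 = 220
B: 255-203 = 52
= RGB(174, 220, 52)


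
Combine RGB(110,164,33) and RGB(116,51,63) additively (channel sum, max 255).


Additive: each channel = min(255, C₁+C₂)
R: 110+116 = 226 → 226
G: 164+51 = 215 → 215
B: 33+63 = 96 → 96
= RGB(226, 215, 96)


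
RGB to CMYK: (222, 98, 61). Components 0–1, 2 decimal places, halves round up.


R'=222/255≈0.8706, G'=98/255≈0.3843, B'=61/255≈0.2392
K = 1 - max(R',G',B') = 1 - 222/255 = 33/255 = 0.12941… → 0.13
(1-R'-K)/(1-K) simplifies to (max-R)/max with max = 222:
C = (222-222)/222 = 0/222 = 0 → 0.00
M = (222-98)/222 = 124/222 = 0.55855… → 0.56
Y = (222-61)/222 = 161/222 = 0.72522… → 0.73
= CMYK(0.00, 0.56, 0.73, 0.13)


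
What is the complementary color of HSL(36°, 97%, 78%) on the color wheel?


Complement = opposite side of color wheel = hue + 180°
H' = (36 + 180) mod 360 = 216°
S and L unchanged.
= HSL(216°, 97%, 78%)


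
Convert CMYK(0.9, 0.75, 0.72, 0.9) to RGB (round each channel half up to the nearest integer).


R = 255 × (1-C) × (1-K) = 255 × 0.10 × 0.10 = 2.55 → 3
G = 255 × (1-M) × (1-K) = 255 × 0.25 × 0.10 = 6.375 → 6
B = 255 × (1-Y) × (1-K) = 255 × 0.28 × 0.10 = 7.14 → 7
= RGB(3, 6, 7)


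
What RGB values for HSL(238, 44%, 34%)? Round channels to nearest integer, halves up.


H=238°, S=0.44, L=0.34
C = (1-|2L-1|)×S = (1-|-0.32|)×0.44 = 0.2992
H' = H/60 = 238/60 ≈ 3.9667; X = C×(1-|H' mod 2 - 1|) ≈ 0.0100
m = L - C/2 = 0.34 - 0.1496 = 0.1904
Sector ⌊H'⌋ = 3 → (R',G',B') = (0.0, ≈0.0100, 0.2992)
RGB = ((R'+m)×255, (G'+m)×255, (B'+m)×255) = (48.552, 51.0952, 124.848)
Round half up → RGB(49, 51, 125)


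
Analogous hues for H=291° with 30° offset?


Base hue: 291°
Left analog: (291 - 30) mod 360 = 261°
Right analog: (291 + 30) mod 360 = 321°
Analogous hues = 261° and 321°


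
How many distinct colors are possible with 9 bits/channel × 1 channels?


Total bits = 9 bits/channel × 1 channels = 9 bits
Distinct colors = 2^9
= 512 colors


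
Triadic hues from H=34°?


Triadic: equally spaced at 120° intervals
H1 = 34°
H2 = (34 + 120) mod 360 = 154°
H3 = (34 + 240) mod 360 = 274°
Triadic = 34°, 154°, 274°


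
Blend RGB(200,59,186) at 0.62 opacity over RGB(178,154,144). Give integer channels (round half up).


C = α×F + (1-α)×B, with 1-α = 0.38
R: 0.62×200 + 0.38×178 = 124.00 + 67.64 = 191.64 → 192
G: 0.62×59 + 0.38×154 = 36.58 + 58.52 = 95.10 → 95
B: 0.62×186 + 0.38×144 = 115.32 + 54.72 = 170.04 → 170
= RGB(192, 95, 170)


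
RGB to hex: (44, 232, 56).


R = 44 → 2C (hex)
G = 232 → E8 (hex)
B = 56 → 38 (hex)
Hex = #2CE838


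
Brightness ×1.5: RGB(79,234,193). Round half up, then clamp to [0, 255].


Multiply each channel by 1.5, round half up, clamp to [0, 255]
R: 79×1.5 = 118.5 → round → 119
G: 234×1.5 = 351 → clamp → 255
B: 193×1.5 = 289.5 → round → 290 → clamp → 255
= RGB(119, 255, 255)


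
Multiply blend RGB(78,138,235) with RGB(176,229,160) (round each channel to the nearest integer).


Multiply: C = A×B/255, rounded to nearest integer
R: 78×176/255 = 13728/255 ≈ 53.835 → 54
G: 138×229/255 = 31602/255 ≈ 123.929 → 124
B: 235×160/255 = 37600/255 ≈ 147.451 → 147
= RGB(54, 124, 147)


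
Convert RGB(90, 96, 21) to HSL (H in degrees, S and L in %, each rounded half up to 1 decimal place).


Normalize: R'=90/255≈0.3529, G'=96/255≈0.3765, B'=21/255≈0.0824
Max=96/255, Min=21/255, Δ=Max-Min=75/255
L = (Max+Min)/2 = (96+21)/510 = 117/510 = 0.22941… → L = 22.9%
L ≤ 0.5 → S = Δ/(Max+Min) = 75/(96+21) = 75/117 = 0.64102… → S = 64.1%
(the 1/255 factors cancel in S and H, so raw channel differences can be used)
Max is G' → H = 60 × ((B-R)/Δ + 2) = 60 × ((21-90)/75 + 2)
  -69/75 + 2 = -0.92 + 2 = 1.08
  H = 60 × 1.08 = 64.8° → H = 64.8°
= HSL(64.8°, 64.1%, 22.9%)


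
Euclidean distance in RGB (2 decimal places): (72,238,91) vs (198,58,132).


d = √[(R₁-R₂)² + (G₁-G₂)² + (B₁-B₂)²]
d = √[(72-198)² + (238-58)² + (91-132)²]
d = √[15876 + 32400 + 1681]
d = √49957
d ≈ 223.51


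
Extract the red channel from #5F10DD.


Color: #5F10DD
R = 5F = 95
G = 10 = 16
B = DD = 221
Red = 95


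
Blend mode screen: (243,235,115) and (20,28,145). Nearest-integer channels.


Screen: C = 255 - (255-A)×(255-B)/255, rounded to nearest integer
R: 255 - (255-243)×(255-20)/255 = 255 - 2820/255 ≈ 255 - 11.059 = 243.941 → 244
G: 255 - (255-235)×(255-28)/255 = 255 - 4540/255 ≈ 255 - 17.804 = 237.196 → 237
B: 255 - (255-115)×(255-145)/255 = 255 - 15400/255 ≈ 255 - 60.392 = 194.608 → 195
= RGB(244, 237, 195)


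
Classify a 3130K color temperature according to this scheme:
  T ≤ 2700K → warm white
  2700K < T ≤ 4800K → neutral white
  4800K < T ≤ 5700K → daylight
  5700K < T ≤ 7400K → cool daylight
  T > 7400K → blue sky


Temperature: 3130K
2700K < 3130K ≤ 4800K → neutral white
Classification: neutral white


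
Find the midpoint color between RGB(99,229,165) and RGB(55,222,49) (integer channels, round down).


Midpoint: each channel = ⌊(C₁+C₂)/2⌋
R: ⌊(99+55)/2⌋ = 77
G: ⌊(229+222)/2⌋ = 225
B: ⌊(165+49)/2⌋ = 107
= RGB(77, 225, 107)


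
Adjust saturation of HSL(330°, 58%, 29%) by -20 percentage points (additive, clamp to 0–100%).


Original S = 58%
Adjustment = -20 percentage points
New S = 58 + (-20) = 38
Clamp to [0, 100] → 38
= HSL(330°, 38%, 29%)


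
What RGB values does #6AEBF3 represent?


6A → 106 (R)
EB → 235 (G)
F3 → 243 (B)
= RGB(106, 235, 243)


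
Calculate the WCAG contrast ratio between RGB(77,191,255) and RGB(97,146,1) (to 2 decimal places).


Linearize each sRGB channel c=v/255: c/12.92 if c ≤ 0.04045 else ((c+0.055)/1.055)^2.4
L = 0.2126×R_lin + 0.7152×G_lin + 0.0722×B_lin
Color 1 (77,191,255):
  R=77: 77/255≈0.3020 > 0.04045 → ((0.3020+0.055)/1.055)^2.4 ≈ 0.07421
  G=191: 191/255≈0.7490 > 0.04045 → ((0.7490+0.055)/1.055)^2.4 ≈ 0.52100
  B=255: 255/255≈1.0000 > 0.04045 → ((1.0000+0.055)/1.055)^2.4 ≈ 1.00000
  L1 = 0.2126×0.07421 + 0.7152×0.52100 + 0.0722×1.00000 ≈ 0.46059
Color 2 (97,146,1):
  R=97: 97/255≈0.3804 > 0.04045 → ((0.3804+0.055)/1.055)^2.4 ≈ 0.11954
  G=146: 146/255≈0.5725 > 0.04045 → ((0.5725+0.055)/1.055)^2.4 ≈ 0.28744
  B=1: 1/255≈0.0039 ≤ 0.04045 → 0.0039/12.92 ≈ 0.00030
  L2 = 0.2126×0.11954 + 0.7152×0.28744 + 0.0722×0.00030 ≈ 0.23101
Lighter = 0.46059, Darker = 0.23101
Ratio = (L_lighter + 0.05) / (L_darker + 0.05)
Ratio = (0.46059 + 0.05) / (0.23101 + 0.05) = 0.51059 / 0.28101 ≈ 1.8170
Ratio ≈ 1.82:1


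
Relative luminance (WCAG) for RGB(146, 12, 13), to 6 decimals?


Linearize each channel (sRGB transfer function): c = v/255; c_lin = c/12.92 if c ≤ 0.04045, else ((c+0.055)/1.055)^2.4
  R: 146/255 ≈ 0.572549 > 0.04045 → ((0.572549+0.055)/1.055)^2.4 ≈ 0.287441
  G: 12/255 ≈ 0.047059 > 0.04045 → ((0.047059+0.055)/1.055)^2.4 ≈ 0.003677
  B: 13/255 ≈ 0.050980 > 0.04045 → ((0.050980+0.055)/1.055)^2.4 ≈ 0.004025
R_lin = 0.287441, G_lin = 0.003677, B_lin = 0.004025
L = 0.2126×R + 0.7152×G + 0.0722×B
L = 0.2126×0.287441 + 0.7152×0.003677 + 0.0722×0.004025
L ≈ 0.064030


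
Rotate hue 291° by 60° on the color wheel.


New hue = (H + rotation) mod 360
New hue = (291 + 60) mod 360
= 351 mod 360
= 351°


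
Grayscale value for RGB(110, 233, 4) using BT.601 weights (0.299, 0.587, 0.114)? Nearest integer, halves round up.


Gray = 0.299×R + 0.587×G + 0.114×B
Gray = 0.299×110 + 0.587×233 + 0.114×4
Gray = 32.890 + 136.771 + 0.456
Gray = 170.117 → round half up → 170
Gray = 170


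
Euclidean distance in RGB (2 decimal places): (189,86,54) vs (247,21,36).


d = √[(R₁-R₂)² + (G₁-G₂)² + (B₁-B₂)²]
d = √[(189-247)² + (86-21)² + (54-36)²]
d = √[3364 + 4225 + 324]
d = √7913
d ≈ 88.96


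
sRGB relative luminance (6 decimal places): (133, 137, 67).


Linearize each channel (sRGB transfer function): c = v/255; c_lin = c/12.92 if c ≤ 0.04045, else ((c+0.055)/1.055)^2.4
  R: 133/255 ≈ 0.521569 > 0.04045 → ((0.521569+0.055)/1.055)^2.4 ≈ 0.234551
  G: 137/255 ≈ 0.537255 > 0.04045 → ((0.537255+0.055)/1.055)^2.4 ≈ 0.250158
  B: 67/255 ≈ 0.262745 > 0.04045 → ((0.262745+0.055)/1.055)^2.4 ≈ 0.056128
R_lin = 0.234551, G_lin = 0.250158, B_lin = 0.056128
L = 0.2126×R + 0.7152×G + 0.0722×B
L = 0.2126×0.234551 + 0.7152×0.250158 + 0.0722×0.056128
L ≈ 0.232831


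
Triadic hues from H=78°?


Triadic: equally spaced at 120° intervals
H1 = 78°
H2 = (78 + 120) mod 360 = 198°
H3 = (78 + 240) mod 360 = 318°
Triadic = 78°, 198°, 318°


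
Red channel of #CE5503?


Color: #CE5503
R = CE = 206
G = 55 = 85
B = 03 = 3
Red = 206


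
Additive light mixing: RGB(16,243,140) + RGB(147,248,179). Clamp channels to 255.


Additive: each channel = min(255, C₁+C₂)
R: 16+147 = 163 → 163
G: 243+248 = 491 → 255
B: 140+179 = 319 → 255
= RGB(163, 255, 255)


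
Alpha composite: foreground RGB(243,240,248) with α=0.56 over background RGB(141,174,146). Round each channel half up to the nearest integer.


C = α×F + (1-α)×B, with 1-α = 0.44
R: 0.56×243 + 0.44×141 = 136.08 + 62.04 = 198.12 → 198
G: 0.56×240 + 0.44×174 = 134.40 + 76.56 = 210.96 → 211
B: 0.56×248 + 0.44×146 = 138.88 + 64.24 = 203.12 → 203
= RGB(198, 211, 203)


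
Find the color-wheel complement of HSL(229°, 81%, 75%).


Complement = opposite side of color wheel = hue + 180°
H' = (229 + 180) mod 360 = 49°
S and L unchanged.
= HSL(49°, 81%, 75%)


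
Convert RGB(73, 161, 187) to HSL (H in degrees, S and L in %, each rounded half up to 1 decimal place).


Normalize: R'=73/255≈0.2863, G'=161/255≈0.6314, B'=187/255≈0.7333
Max=187/255, Min=73/255, Δ=Max-Min=114/255
L = (Max+Min)/2 = (187+73)/510 = 260/510 = 0.50980… → L = 51.0%
L > 0.5 → S = Δ/(2-Max-Min) = 114/(510-187-73) = 114/250 = 0.456 → S = 45.6%
(the 1/255 factors cancel in S and H, so raw channel differences can be used)
Max is B' → H = 60 × ((R-G)/Δ + 4) = 60 × ((73-161)/114 + 4)
  -88/114 + 4 = -0.7719… + 4 = 3.2280…
  H = 60 × 3.2280… = 193.684…° → H = 193.7°
= HSL(193.7°, 45.6%, 51.0%)


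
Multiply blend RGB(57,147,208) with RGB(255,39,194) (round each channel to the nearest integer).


Multiply: C = A×B/255, rounded to nearest integer
R: 57×255/255 = 14535/255 ≈ 57.000 → 57
G: 147×39/255 = 5733/255 ≈ 22.482 → 22
B: 208×194/255 = 40352/255 ≈ 158.243 → 158
= RGB(57, 22, 158)


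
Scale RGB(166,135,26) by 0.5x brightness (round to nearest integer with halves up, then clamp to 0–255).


Multiply each channel by 0.5, round half up, clamp to [0, 255]
R: 166×0.5 = 83
G: 135×0.5 = 67.5 → round → 68
B: 26×0.5 = 13
= RGB(83, 68, 13)
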